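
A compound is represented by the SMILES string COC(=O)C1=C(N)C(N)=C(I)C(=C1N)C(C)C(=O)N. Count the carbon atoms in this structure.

Count every carbon token in the SMILES (each C, including those in ring-closure positions and inside branches).
Carbon count: 11.

11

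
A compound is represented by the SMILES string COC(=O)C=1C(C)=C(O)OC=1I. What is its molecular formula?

Walk through each heavy atom and fill implicit hydrogens from standard valence (C 4, N 3, O 2, S 2, halogen 1):
  atom 1: C, bond orders sum to 1 (valence 4) → 3 H
  atom 2: O, bond orders sum to 2 (valence 2) → 0 H
  atom 3: C, bond orders sum to 4 (valence 4) → 0 H
  atom 4: O, bond orders sum to 2 (valence 2) → 0 H
  atom 5: C, bond orders sum to 4 (valence 4) → 0 H
  atom 6: C, bond orders sum to 4 (valence 4) → 0 H
  atom 7: C, bond orders sum to 1 (valence 4) → 3 H
  atom 8: C, bond orders sum to 4 (valence 4) → 0 H
  atom 9: O, bond orders sum to 1 (valence 2) → 1 H
  atom 10: O, bond orders sum to 2 (valence 2) → 0 H
  atom 11: C, bond orders sum to 4 (valence 4) → 0 H
  atom 12: I (halogen, monovalent) → 0 H
Totals → C:7, H:7, I:1, O:4.
In Hill order: C7H7IO4.

C7H7IO4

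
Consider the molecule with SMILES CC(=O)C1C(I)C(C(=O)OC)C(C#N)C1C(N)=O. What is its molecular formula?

Walk through each heavy atom and fill implicit hydrogens from standard valence (C 4, N 3, O 2, S 2, halogen 1):
  atom 1: C, bond orders sum to 1 (valence 4) → 3 H
  atom 2: C, bond orders sum to 4 (valence 4) → 0 H
  atom 3: O, bond orders sum to 2 (valence 2) → 0 H
  atom 4: C, bond orders sum to 3 (valence 4) → 1 H
  atom 5: C, bond orders sum to 3 (valence 4) → 1 H
  atom 6: I (halogen, monovalent) → 0 H
  atom 7: C, bond orders sum to 3 (valence 4) → 1 H
  atom 8: C, bond orders sum to 4 (valence 4) → 0 H
  atom 9: O, bond orders sum to 2 (valence 2) → 0 H
  atom 10: O, bond orders sum to 2 (valence 2) → 0 H
  atom 11: C, bond orders sum to 1 (valence 4) → 3 H
  atom 12: C, bond orders sum to 3 (valence 4) → 1 H
  atom 13: C, bond orders sum to 4 (valence 4) → 0 H
  atom 14: N, bond orders sum to 3 (valence 3) → 0 H
  atom 15: C, bond orders sum to 3 (valence 4) → 1 H
  atom 16: C, bond orders sum to 4 (valence 4) → 0 H
  atom 17: N, bond orders sum to 1 (valence 3) → 2 H
  atom 18: O, bond orders sum to 2 (valence 2) → 0 H
Totals → C:11, H:13, I:1, N:2, O:4.
In Hill order: C11H13IN2O4.

C11H13IN2O4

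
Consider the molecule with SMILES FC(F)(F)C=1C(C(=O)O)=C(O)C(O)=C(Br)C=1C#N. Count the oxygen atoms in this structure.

4

Scan the SMILES for O atoms (remember two-letter symbols like Cl and Br are single atoms).
Oxygen count: 4.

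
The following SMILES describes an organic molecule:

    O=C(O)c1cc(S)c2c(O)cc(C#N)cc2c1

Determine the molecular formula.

C12H7NO3S

Walk through each heavy atom and fill implicit hydrogens from standard valence (C 4, N 3, O 2, S 2, halogen 1); for lowercase aromatic atoms, an aromatic c carries 1 H when it has two neighbours and 0 H with three, and aromatic n carries 0 H:
  atom 1: O, bond orders sum to 2 (valence 2) → 0 H
  atom 2: C, bond orders sum to 4 (valence 4) → 0 H
  atom 3: O, bond orders sum to 1 (valence 2) → 1 H
  atom 4: aromatic c, 3 neighbours → 0 H
  atom 5: aromatic c, 2 neighbours → 1 H
  atom 6: aromatic c, 3 neighbours → 0 H
  atom 7: S, bond orders sum to 1 (valence 2) → 1 H
  atom 8: aromatic c, 3 neighbours → 0 H
  atom 9: aromatic c, 3 neighbours → 0 H
  atom 10: O, bond orders sum to 1 (valence 2) → 1 H
  atom 11: aromatic c, 2 neighbours → 1 H
  atom 12: aromatic c, 3 neighbours → 0 H
  atom 13: C, bond orders sum to 4 (valence 4) → 0 H
  atom 14: N, bond orders sum to 3 (valence 3) → 0 H
  atom 15: aromatic c, 2 neighbours → 1 H
  atom 16: aromatic c, 3 neighbours → 0 H
  atom 17: aromatic c, 2 neighbours → 1 H
Totals → C:12, H:7, N:1, O:3, S:1.
In Hill order: C12H7NO3S.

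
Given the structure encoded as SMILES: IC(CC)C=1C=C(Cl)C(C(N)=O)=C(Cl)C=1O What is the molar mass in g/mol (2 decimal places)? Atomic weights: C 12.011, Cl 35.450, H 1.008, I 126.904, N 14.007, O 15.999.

First, the molecular formula is C10H10Cl2INO2 (counting implicit H from valence).
  C: 10 × 12.011 = 120.110
  Cl: 2 × 35.450 = 70.900
  H: 10 × 1.008 = 10.080
  I: 1 × 126.904 = 126.904
  N: 1 × 14.007 = 14.007
  O: 2 × 15.999 = 31.998
Sum: 10×12.011 + 2×35.450 + 10×1.008 + 1×126.904 + 1×14.007 + 2×15.999 = 373.999 → 374.00 g/mol.

374.00 g/mol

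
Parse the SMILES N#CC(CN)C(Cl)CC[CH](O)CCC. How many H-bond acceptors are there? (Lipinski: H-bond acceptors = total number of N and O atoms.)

3

N atoms: 2; O atoms: 1.
Lipinski HBA = 2 + 1 = 3.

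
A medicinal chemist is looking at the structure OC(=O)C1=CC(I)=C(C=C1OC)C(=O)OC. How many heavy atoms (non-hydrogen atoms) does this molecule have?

16

Every atom symbol written in the SMILES (organic subset) is one heavy atom; implicit H are not written.
Heavy atoms by element → C:10, I:1, O:5.
Total: 16.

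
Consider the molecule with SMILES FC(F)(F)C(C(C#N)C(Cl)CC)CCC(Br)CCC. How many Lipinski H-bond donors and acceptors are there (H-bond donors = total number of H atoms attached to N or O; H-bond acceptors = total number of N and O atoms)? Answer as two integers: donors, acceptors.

Donors: find every N or O and count the H atoms it carries.
  atom 8 (N): bond orders sum to 3 → 0 H
Lipinski HBD = 0.
Acceptors: N atoms = 1, O atoms = 0 → HBA = 1.

0, 1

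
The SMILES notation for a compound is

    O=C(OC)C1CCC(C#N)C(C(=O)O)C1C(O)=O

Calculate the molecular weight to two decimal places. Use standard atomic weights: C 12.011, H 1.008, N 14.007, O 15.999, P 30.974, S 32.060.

First, the molecular formula is C11H13NO6 (counting implicit H from valence).
  C: 11 × 12.011 = 132.121
  H: 13 × 1.008 = 13.104
  N: 1 × 14.007 = 14.007
  O: 6 × 15.999 = 95.994
Sum: 11×12.011 + 13×1.008 + 1×14.007 + 6×15.999 = 255.226 → 255.23 g/mol.

255.23 g/mol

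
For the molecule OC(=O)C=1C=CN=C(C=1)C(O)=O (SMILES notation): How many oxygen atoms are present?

Scan the SMILES for O atoms (remember two-letter symbols like Cl and Br are single atoms).
Oxygen count: 4.

4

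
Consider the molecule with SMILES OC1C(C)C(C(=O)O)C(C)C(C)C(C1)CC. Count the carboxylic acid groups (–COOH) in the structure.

The carboxylic acid motif appears at heavy-atom position 6 in the SMILES.
Other groups present: 1 hydroxyl.
Carboxylic acid count: 1.

1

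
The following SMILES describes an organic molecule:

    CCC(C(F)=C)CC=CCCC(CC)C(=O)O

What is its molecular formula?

Walk through each heavy atom and fill implicit hydrogens from standard valence (C 4, N 3, O 2, S 2, halogen 1):
  atom 1: C, bond orders sum to 1 (valence 4) → 3 H
  atom 2: C, bond orders sum to 2 (valence 4) → 2 H
  atom 3: C, bond orders sum to 3 (valence 4) → 1 H
  atom 4: C, bond orders sum to 4 (valence 4) → 0 H
  atom 5: F (halogen, monovalent) → 0 H
  atom 6: C, bond orders sum to 2 (valence 4) → 2 H
  atom 7: C, bond orders sum to 2 (valence 4) → 2 H
  atom 8: C, bond orders sum to 3 (valence 4) → 1 H
  atom 9: C, bond orders sum to 3 (valence 4) → 1 H
  atom 10: C, bond orders sum to 2 (valence 4) → 2 H
  atom 11: C, bond orders sum to 2 (valence 4) → 2 H
  atom 12: C, bond orders sum to 3 (valence 4) → 1 H
  atom 13: C, bond orders sum to 2 (valence 4) → 2 H
  atom 14: C, bond orders sum to 1 (valence 4) → 3 H
  atom 15: C, bond orders sum to 4 (valence 4) → 0 H
  atom 16: O, bond orders sum to 2 (valence 2) → 0 H
  atom 17: O, bond orders sum to 1 (valence 2) → 1 H
Totals → C:14, H:23, F:1, O:2.
In Hill order: C14H23FO2.

C14H23FO2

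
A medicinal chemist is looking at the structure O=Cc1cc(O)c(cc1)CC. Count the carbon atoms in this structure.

Count every carbon token in the SMILES (each C, including those in ring-closure positions and inside branches).
Carbon count: 9.

9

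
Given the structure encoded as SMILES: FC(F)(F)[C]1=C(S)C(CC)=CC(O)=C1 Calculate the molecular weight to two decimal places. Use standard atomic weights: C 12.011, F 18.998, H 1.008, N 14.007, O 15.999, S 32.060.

First, the molecular formula is C9H9F3OS (counting implicit H from valence).
  C: 9 × 12.011 = 108.099
  F: 3 × 18.998 = 56.994
  H: 9 × 1.008 = 9.072
  O: 1 × 15.999 = 15.999
  S: 1 × 32.060 = 32.060
Sum: 9×12.011 + 3×18.998 + 9×1.008 + 1×15.999 + 1×32.060 = 222.224 → 222.22 g/mol.

222.22 g/mol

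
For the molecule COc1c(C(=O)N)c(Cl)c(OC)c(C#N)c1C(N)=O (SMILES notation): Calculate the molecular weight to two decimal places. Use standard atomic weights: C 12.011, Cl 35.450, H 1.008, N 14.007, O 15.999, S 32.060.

283.67 g/mol

First, the molecular formula is C11H10ClN3O4 (counting implicit H from valence).
  C: 11 × 12.011 = 132.121
  Cl: 1 × 35.450 = 35.450
  H: 10 × 1.008 = 10.080
  N: 3 × 14.007 = 42.021
  O: 4 × 15.999 = 63.996
Sum: 11×12.011 + 1×35.450 + 10×1.008 + 3×14.007 + 4×15.999 = 283.668 → 283.67 g/mol.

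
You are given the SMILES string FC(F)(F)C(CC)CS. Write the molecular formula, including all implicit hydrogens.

C5H9F3S

Walk through each heavy atom and fill implicit hydrogens from standard valence (C 4, N 3, O 2, S 2, halogen 1):
  atom 1: F (halogen, monovalent) → 0 H
  atom 2: C, bond orders sum to 4 (valence 4) → 0 H
  atom 3: F (halogen, monovalent) → 0 H
  atom 4: F (halogen, monovalent) → 0 H
  atom 5: C, bond orders sum to 3 (valence 4) → 1 H
  atom 6: C, bond orders sum to 2 (valence 4) → 2 H
  atom 7: C, bond orders sum to 1 (valence 4) → 3 H
  atom 8: C, bond orders sum to 2 (valence 4) → 2 H
  atom 9: S, bond orders sum to 1 (valence 2) → 1 H
Totals → C:5, H:9, F:3, S:1.
In Hill order: C5H9F3S.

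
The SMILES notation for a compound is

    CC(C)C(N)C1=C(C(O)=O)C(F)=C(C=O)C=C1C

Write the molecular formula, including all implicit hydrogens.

C13H16FNO3

Walk through each heavy atom and fill implicit hydrogens from standard valence (C 4, N 3, O 2, S 2, halogen 1):
  atom 1: C, bond orders sum to 1 (valence 4) → 3 H
  atom 2: C, bond orders sum to 3 (valence 4) → 1 H
  atom 3: C, bond orders sum to 1 (valence 4) → 3 H
  atom 4: C, bond orders sum to 3 (valence 4) → 1 H
  atom 5: N, bond orders sum to 1 (valence 3) → 2 H
  atom 6: C, bond orders sum to 4 (valence 4) → 0 H
  atom 7: C, bond orders sum to 4 (valence 4) → 0 H
  atom 8: C, bond orders sum to 4 (valence 4) → 0 H
  atom 9: O, bond orders sum to 1 (valence 2) → 1 H
  atom 10: O, bond orders sum to 2 (valence 2) → 0 H
  atom 11: C, bond orders sum to 4 (valence 4) → 0 H
  atom 12: F (halogen, monovalent) → 0 H
  atom 13: C, bond orders sum to 4 (valence 4) → 0 H
  atom 14: C, bond orders sum to 3 (valence 4) → 1 H
  atom 15: O, bond orders sum to 2 (valence 2) → 0 H
  atom 16: C, bond orders sum to 3 (valence 4) → 1 H
  atom 17: C, bond orders sum to 4 (valence 4) → 0 H
  atom 18: C, bond orders sum to 1 (valence 4) → 3 H
Totals → C:13, H:16, F:1, N:1, O:3.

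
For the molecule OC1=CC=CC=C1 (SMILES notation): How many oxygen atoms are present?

Scan the SMILES for O atoms (remember two-letter symbols like Cl and Br are single atoms).
Oxygen count: 1.

1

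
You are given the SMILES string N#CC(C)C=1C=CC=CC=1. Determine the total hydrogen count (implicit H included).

9

Walk through each heavy atom and fill implicit hydrogens from standard valence (C 4, N 3, O 2, S 2, halogen 1):
  atom 1: N, bond orders sum to 3 (valence 3) → 0 H
  atom 2: C, bond orders sum to 4 (valence 4) → 0 H
  atom 3: C, bond orders sum to 3 (valence 4) → 1 H
  atom 4: C, bond orders sum to 1 (valence 4) → 3 H
  atom 5: C, bond orders sum to 4 (valence 4) → 0 H
  atom 6: C, bond orders sum to 3 (valence 4) → 1 H
  atom 7: C, bond orders sum to 3 (valence 4) → 1 H
  atom 8: C, bond orders sum to 3 (valence 4) → 1 H
  atom 9: C, bond orders sum to 3 (valence 4) → 1 H
  atom 10: C, bond orders sum to 3 (valence 4) → 1 H
Total hydrogens: 9.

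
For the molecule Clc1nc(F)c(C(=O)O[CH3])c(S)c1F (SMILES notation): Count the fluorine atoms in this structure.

2

Scan the SMILES for F atoms (remember two-letter symbols like Cl and Br are single atoms).
Fluorine count: 2.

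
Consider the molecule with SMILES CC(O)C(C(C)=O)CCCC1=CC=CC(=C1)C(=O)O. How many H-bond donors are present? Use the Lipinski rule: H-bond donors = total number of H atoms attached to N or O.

2

Donors: find every N or O and count the H atoms it carries.
  atom 3 (O): bond orders sum to 1 → 1 H
  atom 7 (O): bond orders sum to 2 → 0 H
  atom 18 (O): bond orders sum to 2 → 0 H
  atom 19 (O): bond orders sum to 1 → 1 H
Lipinski HBD = 2.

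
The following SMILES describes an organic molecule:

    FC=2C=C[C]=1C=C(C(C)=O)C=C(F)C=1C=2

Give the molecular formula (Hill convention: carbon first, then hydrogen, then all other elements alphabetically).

C12H8F2O

Walk through each heavy atom and fill implicit hydrogens from standard valence (C 4, N 3, O 2, S 2, halogen 1):
  atom 1: F (halogen, monovalent) → 0 H
  atom 2: C, bond orders sum to 4 (valence 4) → 0 H
  atom 3: C, bond orders sum to 3 (valence 4) → 1 H
  atom 4: C, bond orders sum to 3 (valence 4) → 1 H
  atom 5: C with explicit H count 0
  atom 6: C, bond orders sum to 3 (valence 4) → 1 H
  atom 7: C, bond orders sum to 4 (valence 4) → 0 H
  atom 8: C, bond orders sum to 4 (valence 4) → 0 H
  atom 9: C, bond orders sum to 1 (valence 4) → 3 H
  atom 10: O, bond orders sum to 2 (valence 2) → 0 H
  atom 11: C, bond orders sum to 3 (valence 4) → 1 H
  atom 12: C, bond orders sum to 4 (valence 4) → 0 H
  atom 13: F (halogen, monovalent) → 0 H
  atom 14: C, bond orders sum to 4 (valence 4) → 0 H
  atom 15: C, bond orders sum to 3 (valence 4) → 1 H
Totals → C:12, H:8, F:2, O:1.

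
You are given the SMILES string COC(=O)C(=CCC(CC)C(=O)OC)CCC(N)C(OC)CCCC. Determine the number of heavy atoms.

Every atom symbol written in the SMILES (organic subset) is one heavy atom; implicit H are not written.
Heavy atoms by element → C:19, N:1, O:5.
Total: 25.

25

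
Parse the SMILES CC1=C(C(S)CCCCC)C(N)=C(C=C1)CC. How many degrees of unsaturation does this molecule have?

4

Molecular formula: C15H25NS.
DoU = (2C + 2 + N − H − X) / 2, where X is the halogen count and O/S are ignored.
    = (2·15 + 2 + 1 − 25 − 0) / 2 = 8 / 2 = 4.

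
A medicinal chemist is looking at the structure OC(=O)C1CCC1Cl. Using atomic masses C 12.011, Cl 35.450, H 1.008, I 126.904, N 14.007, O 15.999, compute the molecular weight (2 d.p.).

134.56 g/mol

First, the molecular formula is C5H7ClO2 (counting implicit H from valence).
  C: 5 × 12.011 = 60.055
  Cl: 1 × 35.450 = 35.450
  H: 7 × 1.008 = 7.056
  O: 2 × 15.999 = 31.998
Sum: 5×12.011 + 1×35.450 + 7×1.008 + 2×15.999 = 134.559 → 134.56 g/mol.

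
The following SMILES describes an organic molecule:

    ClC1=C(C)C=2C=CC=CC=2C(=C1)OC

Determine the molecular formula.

C12H11ClO

Walk through each heavy atom and fill implicit hydrogens from standard valence (C 4, N 3, O 2, S 2, halogen 1):
  atom 1: Cl (halogen, monovalent) → 0 H
  atom 2: C, bond orders sum to 4 (valence 4) → 0 H
  atom 3: C, bond orders sum to 4 (valence 4) → 0 H
  atom 4: C, bond orders sum to 1 (valence 4) → 3 H
  atom 5: C, bond orders sum to 4 (valence 4) → 0 H
  atom 6: C, bond orders sum to 3 (valence 4) → 1 H
  atom 7: C, bond orders sum to 3 (valence 4) → 1 H
  atom 8: C, bond orders sum to 3 (valence 4) → 1 H
  atom 9: C, bond orders sum to 3 (valence 4) → 1 H
  atom 10: C, bond orders sum to 4 (valence 4) → 0 H
  atom 11: C, bond orders sum to 4 (valence 4) → 0 H
  atom 12: C, bond orders sum to 3 (valence 4) → 1 H
  atom 13: O, bond orders sum to 2 (valence 2) → 0 H
  atom 14: C, bond orders sum to 1 (valence 4) → 3 H
Totals → C:12, H:11, Cl:1, O:1.
In Hill order: C12H11ClO.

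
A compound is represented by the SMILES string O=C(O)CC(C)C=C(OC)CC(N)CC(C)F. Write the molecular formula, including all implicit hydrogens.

C12H22FNO3

Walk through each heavy atom and fill implicit hydrogens from standard valence (C 4, N 3, O 2, S 2, halogen 1):
  atom 1: O, bond orders sum to 2 (valence 2) → 0 H
  atom 2: C, bond orders sum to 4 (valence 4) → 0 H
  atom 3: O, bond orders sum to 1 (valence 2) → 1 H
  atom 4: C, bond orders sum to 2 (valence 4) → 2 H
  atom 5: C, bond orders sum to 3 (valence 4) → 1 H
  atom 6: C, bond orders sum to 1 (valence 4) → 3 H
  atom 7: C, bond orders sum to 3 (valence 4) → 1 H
  atom 8: C, bond orders sum to 4 (valence 4) → 0 H
  atom 9: O, bond orders sum to 2 (valence 2) → 0 H
  atom 10: C, bond orders sum to 1 (valence 4) → 3 H
  atom 11: C, bond orders sum to 2 (valence 4) → 2 H
  atom 12: C, bond orders sum to 3 (valence 4) → 1 H
  atom 13: N, bond orders sum to 1 (valence 3) → 2 H
  atom 14: C, bond orders sum to 2 (valence 4) → 2 H
  atom 15: C, bond orders sum to 3 (valence 4) → 1 H
  atom 16: C, bond orders sum to 1 (valence 4) → 3 H
  atom 17: F (halogen, monovalent) → 0 H
Totals → C:12, H:22, F:1, N:1, O:3.
In Hill order: C12H22FNO3.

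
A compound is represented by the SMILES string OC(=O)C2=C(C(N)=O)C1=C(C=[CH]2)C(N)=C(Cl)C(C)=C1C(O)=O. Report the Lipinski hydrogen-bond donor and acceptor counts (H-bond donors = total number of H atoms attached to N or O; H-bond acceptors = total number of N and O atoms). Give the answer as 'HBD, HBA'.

Donors: find every N or O and count the H atoms it carries.
  atom 1 (O): bond orders sum to 1 → 1 H
  atom 3 (O): bond orders sum to 2 → 0 H
  atom 7 (N): bond orders sum to 1 → 2 H
  atom 8 (O): bond orders sum to 2 → 0 H
  atom 14 (N): bond orders sum to 1 → 2 H
  atom 21 (O): bond orders sum to 1 → 1 H
  atom 22 (O): bond orders sum to 2 → 0 H
Lipinski HBD = 6.
Acceptors: N atoms = 2, O atoms = 5 → HBA = 7.

6, 7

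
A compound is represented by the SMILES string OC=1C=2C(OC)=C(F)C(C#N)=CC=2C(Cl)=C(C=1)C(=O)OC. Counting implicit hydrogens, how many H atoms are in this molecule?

Walk through each heavy atom and fill implicit hydrogens from standard valence (C 4, N 3, O 2, S 2, halogen 1):
  atom 1: O, bond orders sum to 1 (valence 2) → 1 H
  atom 2: C, bond orders sum to 4 (valence 4) → 0 H
  atom 3: C, bond orders sum to 4 (valence 4) → 0 H
  atom 4: C, bond orders sum to 4 (valence 4) → 0 H
  atom 5: O, bond orders sum to 2 (valence 2) → 0 H
  atom 6: C, bond orders sum to 1 (valence 4) → 3 H
  atom 7: C, bond orders sum to 4 (valence 4) → 0 H
  atom 8: F (halogen, monovalent) → 0 H
  atom 9: C, bond orders sum to 4 (valence 4) → 0 H
  atom 10: C, bond orders sum to 4 (valence 4) → 0 H
  atom 11: N, bond orders sum to 3 (valence 3) → 0 H
  atom 12: C, bond orders sum to 3 (valence 4) → 1 H
  atom 13: C, bond orders sum to 4 (valence 4) → 0 H
  atom 14: C, bond orders sum to 4 (valence 4) → 0 H
  atom 15: Cl (halogen, monovalent) → 0 H
  atom 16: C, bond orders sum to 4 (valence 4) → 0 H
  atom 17: C, bond orders sum to 3 (valence 4) → 1 H
  atom 18: C, bond orders sum to 4 (valence 4) → 0 H
  atom 19: O, bond orders sum to 2 (valence 2) → 0 H
  atom 20: O, bond orders sum to 2 (valence 2) → 0 H
  atom 21: C, bond orders sum to 1 (valence 4) → 3 H
Total hydrogens: 9.

9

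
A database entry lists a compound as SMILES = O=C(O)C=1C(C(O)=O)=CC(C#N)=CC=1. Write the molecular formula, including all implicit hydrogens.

C9H5NO4

Walk through each heavy atom and fill implicit hydrogens from standard valence (C 4, N 3, O 2, S 2, halogen 1):
  atom 1: O, bond orders sum to 2 (valence 2) → 0 H
  atom 2: C, bond orders sum to 4 (valence 4) → 0 H
  atom 3: O, bond orders sum to 1 (valence 2) → 1 H
  atom 4: C, bond orders sum to 4 (valence 4) → 0 H
  atom 5: C, bond orders sum to 4 (valence 4) → 0 H
  atom 6: C, bond orders sum to 4 (valence 4) → 0 H
  atom 7: O, bond orders sum to 1 (valence 2) → 1 H
  atom 8: O, bond orders sum to 2 (valence 2) → 0 H
  atom 9: C, bond orders sum to 3 (valence 4) → 1 H
  atom 10: C, bond orders sum to 4 (valence 4) → 0 H
  atom 11: C, bond orders sum to 4 (valence 4) → 0 H
  atom 12: N, bond orders sum to 3 (valence 3) → 0 H
  atom 13: C, bond orders sum to 3 (valence 4) → 1 H
  atom 14: C, bond orders sum to 3 (valence 4) → 1 H
Totals → C:9, H:5, N:1, O:4.
In Hill order: C9H5NO4.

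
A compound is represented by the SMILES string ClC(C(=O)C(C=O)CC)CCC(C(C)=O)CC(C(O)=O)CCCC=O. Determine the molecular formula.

C18H27ClO6

Walk through each heavy atom and fill implicit hydrogens from standard valence (C 4, N 3, O 2, S 2, halogen 1):
  atom 1: Cl (halogen, monovalent) → 0 H
  atom 2: C, bond orders sum to 3 (valence 4) → 1 H
  atom 3: C, bond orders sum to 4 (valence 4) → 0 H
  atom 4: O, bond orders sum to 2 (valence 2) → 0 H
  atom 5: C, bond orders sum to 3 (valence 4) → 1 H
  atom 6: C, bond orders sum to 3 (valence 4) → 1 H
  atom 7: O, bond orders sum to 2 (valence 2) → 0 H
  atom 8: C, bond orders sum to 2 (valence 4) → 2 H
  atom 9: C, bond orders sum to 1 (valence 4) → 3 H
  atom 10: C, bond orders sum to 2 (valence 4) → 2 H
  atom 11: C, bond orders sum to 2 (valence 4) → 2 H
  atom 12: C, bond orders sum to 3 (valence 4) → 1 H
  atom 13: C, bond orders sum to 4 (valence 4) → 0 H
  atom 14: C, bond orders sum to 1 (valence 4) → 3 H
  atom 15: O, bond orders sum to 2 (valence 2) → 0 H
  atom 16: C, bond orders sum to 2 (valence 4) → 2 H
  atom 17: C, bond orders sum to 3 (valence 4) → 1 H
  atom 18: C, bond orders sum to 4 (valence 4) → 0 H
  atom 19: O, bond orders sum to 1 (valence 2) → 1 H
  atom 20: O, bond orders sum to 2 (valence 2) → 0 H
  atom 21: C, bond orders sum to 2 (valence 4) → 2 H
  atom 22: C, bond orders sum to 2 (valence 4) → 2 H
  atom 23: C, bond orders sum to 2 (valence 4) → 2 H
  atom 24: C, bond orders sum to 3 (valence 4) → 1 H
  atom 25: O, bond orders sum to 2 (valence 2) → 0 H
Totals → C:18, H:27, Cl:1, O:6.
In Hill order: C18H27ClO6.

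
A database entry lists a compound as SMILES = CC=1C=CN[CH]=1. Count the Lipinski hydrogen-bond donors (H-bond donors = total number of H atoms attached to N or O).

Donors: find every N or O and count the H atoms it carries.
  atom 5 (N): bond orders sum to 2 → 1 H
Lipinski HBD = 1.

1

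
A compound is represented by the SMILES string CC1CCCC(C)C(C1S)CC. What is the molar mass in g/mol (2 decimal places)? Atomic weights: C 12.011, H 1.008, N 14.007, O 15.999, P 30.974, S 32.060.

186.36 g/mol

First, the molecular formula is C11H22S (counting implicit H from valence).
  C: 11 × 12.011 = 132.121
  H: 22 × 1.008 = 22.176
  S: 1 × 32.060 = 32.060
Sum: 11×12.011 + 22×1.008 + 1×32.060 = 186.357 → 186.36 g/mol.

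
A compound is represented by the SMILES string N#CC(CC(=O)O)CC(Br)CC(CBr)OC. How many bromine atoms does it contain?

2

Scan the SMILES for Br atoms (remember two-letter symbols like Cl and Br are single atoms).
Bromine count: 2.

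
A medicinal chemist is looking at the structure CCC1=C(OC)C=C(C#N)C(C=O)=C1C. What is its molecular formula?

Walk through each heavy atom and fill implicit hydrogens from standard valence (C 4, N 3, O 2, S 2, halogen 1):
  atom 1: C, bond orders sum to 1 (valence 4) → 3 H
  atom 2: C, bond orders sum to 2 (valence 4) → 2 H
  atom 3: C, bond orders sum to 4 (valence 4) → 0 H
  atom 4: C, bond orders sum to 4 (valence 4) → 0 H
  atom 5: O, bond orders sum to 2 (valence 2) → 0 H
  atom 6: C, bond orders sum to 1 (valence 4) → 3 H
  atom 7: C, bond orders sum to 3 (valence 4) → 1 H
  atom 8: C, bond orders sum to 4 (valence 4) → 0 H
  atom 9: C, bond orders sum to 4 (valence 4) → 0 H
  atom 10: N, bond orders sum to 3 (valence 3) → 0 H
  atom 11: C, bond orders sum to 4 (valence 4) → 0 H
  atom 12: C, bond orders sum to 3 (valence 4) → 1 H
  atom 13: O, bond orders sum to 2 (valence 2) → 0 H
  atom 14: C, bond orders sum to 4 (valence 4) → 0 H
  atom 15: C, bond orders sum to 1 (valence 4) → 3 H
Totals → C:12, H:13, N:1, O:2.

C12H13NO2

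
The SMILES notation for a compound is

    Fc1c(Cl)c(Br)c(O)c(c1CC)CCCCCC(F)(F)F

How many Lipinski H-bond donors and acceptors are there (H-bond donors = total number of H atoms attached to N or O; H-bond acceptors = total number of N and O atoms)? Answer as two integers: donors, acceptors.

Donors: find every N or O and count the H atoms it carries.
  atom 8 (O): bond orders sum to 1 → 1 H
Lipinski HBD = 1.
Acceptors: N atoms = 0, O atoms = 1 → HBA = 1.

1, 1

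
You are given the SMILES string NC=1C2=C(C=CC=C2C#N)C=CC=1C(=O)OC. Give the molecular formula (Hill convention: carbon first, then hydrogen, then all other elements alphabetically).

C13H10N2O2

Walk through each heavy atom and fill implicit hydrogens from standard valence (C 4, N 3, O 2, S 2, halogen 1):
  atom 1: N, bond orders sum to 1 (valence 3) → 2 H
  atom 2: C, bond orders sum to 4 (valence 4) → 0 H
  atom 3: C, bond orders sum to 4 (valence 4) → 0 H
  atom 4: C, bond orders sum to 4 (valence 4) → 0 H
  atom 5: C, bond orders sum to 3 (valence 4) → 1 H
  atom 6: C, bond orders sum to 3 (valence 4) → 1 H
  atom 7: C, bond orders sum to 3 (valence 4) → 1 H
  atom 8: C, bond orders sum to 4 (valence 4) → 0 H
  atom 9: C, bond orders sum to 4 (valence 4) → 0 H
  atom 10: N, bond orders sum to 3 (valence 3) → 0 H
  atom 11: C, bond orders sum to 3 (valence 4) → 1 H
  atom 12: C, bond orders sum to 3 (valence 4) → 1 H
  atom 13: C, bond orders sum to 4 (valence 4) → 0 H
  atom 14: C, bond orders sum to 4 (valence 4) → 0 H
  atom 15: O, bond orders sum to 2 (valence 2) → 0 H
  atom 16: O, bond orders sum to 2 (valence 2) → 0 H
  atom 17: C, bond orders sum to 1 (valence 4) → 3 H
Totals → C:13, H:10, N:2, O:2.
In Hill order: C13H10N2O2.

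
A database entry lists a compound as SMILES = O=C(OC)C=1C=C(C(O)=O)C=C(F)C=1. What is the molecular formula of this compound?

Walk through each heavy atom and fill implicit hydrogens from standard valence (C 4, N 3, O 2, S 2, halogen 1):
  atom 1: O, bond orders sum to 2 (valence 2) → 0 H
  atom 2: C, bond orders sum to 4 (valence 4) → 0 H
  atom 3: O, bond orders sum to 2 (valence 2) → 0 H
  atom 4: C, bond orders sum to 1 (valence 4) → 3 H
  atom 5: C, bond orders sum to 4 (valence 4) → 0 H
  atom 6: C, bond orders sum to 3 (valence 4) → 1 H
  atom 7: C, bond orders sum to 4 (valence 4) → 0 H
  atom 8: C, bond orders sum to 4 (valence 4) → 0 H
  atom 9: O, bond orders sum to 1 (valence 2) → 1 H
  atom 10: O, bond orders sum to 2 (valence 2) → 0 H
  atom 11: C, bond orders sum to 3 (valence 4) → 1 H
  atom 12: C, bond orders sum to 4 (valence 4) → 0 H
  atom 13: F (halogen, monovalent) → 0 H
  atom 14: C, bond orders sum to 3 (valence 4) → 1 H
Totals → C:9, H:7, F:1, O:4.

C9H7FO4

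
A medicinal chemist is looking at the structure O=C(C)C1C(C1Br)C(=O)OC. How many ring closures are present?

1

In SMILES, each pair of matching ring-closure digits denotes one ring-closing bond; the number of such bonds equals the number of independent rings.
Ring-closure bonds here: 1.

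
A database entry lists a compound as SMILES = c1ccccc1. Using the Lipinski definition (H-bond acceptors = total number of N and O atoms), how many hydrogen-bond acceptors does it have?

0

N atoms: 0; O atoms: 0.
Lipinski HBA = 0 + 0 = 0.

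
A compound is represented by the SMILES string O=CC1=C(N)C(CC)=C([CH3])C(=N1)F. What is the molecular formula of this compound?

Walk through each heavy atom and fill implicit hydrogens from standard valence (C 4, N 3, O 2, S 2, halogen 1):
  atom 1: O, bond orders sum to 2 (valence 2) → 0 H
  atom 2: C, bond orders sum to 3 (valence 4) → 1 H
  atom 3: C, bond orders sum to 4 (valence 4) → 0 H
  atom 4: C, bond orders sum to 4 (valence 4) → 0 H
  atom 5: N, bond orders sum to 1 (valence 3) → 2 H
  atom 6: C, bond orders sum to 4 (valence 4) → 0 H
  atom 7: C, bond orders sum to 2 (valence 4) → 2 H
  atom 8: C, bond orders sum to 1 (valence 4) → 3 H
  atom 9: C, bond orders sum to 4 (valence 4) → 0 H
  atom 10: C with explicit H count 3
  atom 11: C, bond orders sum to 4 (valence 4) → 0 H
  atom 12: N, bond orders sum to 3 (valence 3) → 0 H
  atom 13: F (halogen, monovalent) → 0 H
Totals → C:9, H:11, F:1, N:2, O:1.

C9H11FN2O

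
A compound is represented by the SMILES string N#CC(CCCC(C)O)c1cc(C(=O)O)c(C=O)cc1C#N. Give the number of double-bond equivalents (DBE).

10

Molecular formula: C16H16N2O4.
DoU = (2C + 2 + N − H − X) / 2, where X is the halogen count and O/S are ignored.
    = (2·16 + 2 + 2 − 16 − 0) / 2 = 20 / 2 = 10.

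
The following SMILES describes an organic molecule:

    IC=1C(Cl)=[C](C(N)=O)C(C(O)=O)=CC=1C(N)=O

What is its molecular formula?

Walk through each heavy atom and fill implicit hydrogens from standard valence (C 4, N 3, O 2, S 2, halogen 1):
  atom 1: I (halogen, monovalent) → 0 H
  atom 2: C, bond orders sum to 4 (valence 4) → 0 H
  atom 3: C, bond orders sum to 4 (valence 4) → 0 H
  atom 4: Cl (halogen, monovalent) → 0 H
  atom 5: C with explicit H count 0
  atom 6: C, bond orders sum to 4 (valence 4) → 0 H
  atom 7: N, bond orders sum to 1 (valence 3) → 2 H
  atom 8: O, bond orders sum to 2 (valence 2) → 0 H
  atom 9: C, bond orders sum to 4 (valence 4) → 0 H
  atom 10: C, bond orders sum to 4 (valence 4) → 0 H
  atom 11: O, bond orders sum to 1 (valence 2) → 1 H
  atom 12: O, bond orders sum to 2 (valence 2) → 0 H
  atom 13: C, bond orders sum to 3 (valence 4) → 1 H
  atom 14: C, bond orders sum to 4 (valence 4) → 0 H
  atom 15: C, bond orders sum to 4 (valence 4) → 0 H
  atom 16: N, bond orders sum to 1 (valence 3) → 2 H
  atom 17: O, bond orders sum to 2 (valence 2) → 0 H
Totals → C:9, H:6, Cl:1, I:1, N:2, O:4.

C9H6ClIN2O4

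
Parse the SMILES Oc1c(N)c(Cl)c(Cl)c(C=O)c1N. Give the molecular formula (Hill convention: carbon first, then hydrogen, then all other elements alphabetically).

Walk through each heavy atom and fill implicit hydrogens from standard valence (C 4, N 3, O 2, S 2, halogen 1); for lowercase aromatic atoms, an aromatic c carries 1 H when it has two neighbours and 0 H with three, and aromatic n carries 0 H:
  atom 1: O, bond orders sum to 1 (valence 2) → 1 H
  atom 2: aromatic c, 3 neighbours → 0 H
  atom 3: aromatic c, 3 neighbours → 0 H
  atom 4: N, bond orders sum to 1 (valence 3) → 2 H
  atom 5: aromatic c, 3 neighbours → 0 H
  atom 6: Cl (halogen, monovalent) → 0 H
  atom 7: aromatic c, 3 neighbours → 0 H
  atom 8: Cl (halogen, monovalent) → 0 H
  atom 9: aromatic c, 3 neighbours → 0 H
  atom 10: C, bond orders sum to 3 (valence 4) → 1 H
  atom 11: O, bond orders sum to 2 (valence 2) → 0 H
  atom 12: aromatic c, 3 neighbours → 0 H
  atom 13: N, bond orders sum to 1 (valence 3) → 2 H
Totals → C:7, H:6, Cl:2, N:2, O:2.
In Hill order: C7H6Cl2N2O2.

C7H6Cl2N2O2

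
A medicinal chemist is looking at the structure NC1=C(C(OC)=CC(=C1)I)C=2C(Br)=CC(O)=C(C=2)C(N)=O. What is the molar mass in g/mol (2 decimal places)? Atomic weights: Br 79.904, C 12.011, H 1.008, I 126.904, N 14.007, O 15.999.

463.07 g/mol

First, the molecular formula is C14H12BrIN2O3 (counting implicit H from valence).
  Br: 1 × 79.904 = 79.904
  C: 14 × 12.011 = 168.154
  H: 12 × 1.008 = 12.096
  I: 1 × 126.904 = 126.904
  N: 2 × 14.007 = 28.014
  O: 3 × 15.999 = 47.997
Sum: 1×79.904 + 14×12.011 + 12×1.008 + 1×126.904 + 2×14.007 + 3×15.999 = 463.069 → 463.07 g/mol.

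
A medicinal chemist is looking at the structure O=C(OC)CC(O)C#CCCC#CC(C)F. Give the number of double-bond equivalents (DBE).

5

Molecular formula: C12H15FO3.
DoU = (2C + 2 + N − H − X) / 2, where X is the halogen count and O/S are ignored.
    = (2·12 + 2 + 0 − 15 − 1) / 2 = 10 / 2 = 5.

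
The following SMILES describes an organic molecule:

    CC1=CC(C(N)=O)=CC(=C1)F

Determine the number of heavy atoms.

11

Every atom symbol written in the SMILES (organic subset) is one heavy atom; implicit H are not written.
Heavy atoms by element → C:8, F:1, N:1, O:1.
Total: 11.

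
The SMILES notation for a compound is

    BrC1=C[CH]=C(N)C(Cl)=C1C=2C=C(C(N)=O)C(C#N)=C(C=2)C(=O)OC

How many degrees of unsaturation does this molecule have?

12

Molecular formula: C16H11BrClN3O3.
DoU = (2C + 2 + N − H − X) / 2, where X is the halogen count and O/S are ignored.
    = (2·16 + 2 + 3 − 11 − 2) / 2 = 24 / 2 = 12.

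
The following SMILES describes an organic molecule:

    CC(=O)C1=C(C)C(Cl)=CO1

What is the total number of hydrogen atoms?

Walk through each heavy atom and fill implicit hydrogens from standard valence (C 4, N 3, O 2, S 2, halogen 1):
  atom 1: C, bond orders sum to 1 (valence 4) → 3 H
  atom 2: C, bond orders sum to 4 (valence 4) → 0 H
  atom 3: O, bond orders sum to 2 (valence 2) → 0 H
  atom 4: C, bond orders sum to 4 (valence 4) → 0 H
  atom 5: C, bond orders sum to 4 (valence 4) → 0 H
  atom 6: C, bond orders sum to 1 (valence 4) → 3 H
  atom 7: C, bond orders sum to 4 (valence 4) → 0 H
  atom 8: Cl (halogen, monovalent) → 0 H
  atom 9: C, bond orders sum to 3 (valence 4) → 1 H
  atom 10: O, bond orders sum to 2 (valence 2) → 0 H
Total hydrogens: 7.

7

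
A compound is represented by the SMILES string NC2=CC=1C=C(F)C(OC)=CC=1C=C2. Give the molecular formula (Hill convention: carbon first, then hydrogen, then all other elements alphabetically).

Walk through each heavy atom and fill implicit hydrogens from standard valence (C 4, N 3, O 2, S 2, halogen 1):
  atom 1: N, bond orders sum to 1 (valence 3) → 2 H
  atom 2: C, bond orders sum to 4 (valence 4) → 0 H
  atom 3: C, bond orders sum to 3 (valence 4) → 1 H
  atom 4: C, bond orders sum to 4 (valence 4) → 0 H
  atom 5: C, bond orders sum to 3 (valence 4) → 1 H
  atom 6: C, bond orders sum to 4 (valence 4) → 0 H
  atom 7: F (halogen, monovalent) → 0 H
  atom 8: C, bond orders sum to 4 (valence 4) → 0 H
  atom 9: O, bond orders sum to 2 (valence 2) → 0 H
  atom 10: C, bond orders sum to 1 (valence 4) → 3 H
  atom 11: C, bond orders sum to 3 (valence 4) → 1 H
  atom 12: C, bond orders sum to 4 (valence 4) → 0 H
  atom 13: C, bond orders sum to 3 (valence 4) → 1 H
  atom 14: C, bond orders sum to 3 (valence 4) → 1 H
Totals → C:11, H:10, F:1, N:1, O:1.
In Hill order: C11H10FNO.

C11H10FNO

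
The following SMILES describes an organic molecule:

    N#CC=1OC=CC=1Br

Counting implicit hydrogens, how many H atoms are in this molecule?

2

Walk through each heavy atom and fill implicit hydrogens from standard valence (C 4, N 3, O 2, S 2, halogen 1):
  atom 1: N, bond orders sum to 3 (valence 3) → 0 H
  atom 2: C, bond orders sum to 4 (valence 4) → 0 H
  atom 3: C, bond orders sum to 4 (valence 4) → 0 H
  atom 4: O, bond orders sum to 2 (valence 2) → 0 H
  atom 5: C, bond orders sum to 3 (valence 4) → 1 H
  atom 6: C, bond orders sum to 3 (valence 4) → 1 H
  atom 7: C, bond orders sum to 4 (valence 4) → 0 H
  atom 8: Br (halogen, monovalent) → 0 H
Total hydrogens: 2.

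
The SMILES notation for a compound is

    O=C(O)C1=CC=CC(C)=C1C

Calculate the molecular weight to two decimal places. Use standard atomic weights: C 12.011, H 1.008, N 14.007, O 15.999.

First, the molecular formula is C9H10O2 (counting implicit H from valence).
  C: 9 × 12.011 = 108.099
  H: 10 × 1.008 = 10.080
  O: 2 × 15.999 = 31.998
Sum: 9×12.011 + 10×1.008 + 2×15.999 = 150.177 → 150.18 g/mol.

150.18 g/mol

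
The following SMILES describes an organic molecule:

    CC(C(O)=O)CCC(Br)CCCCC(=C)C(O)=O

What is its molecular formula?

Walk through each heavy atom and fill implicit hydrogens from standard valence (C 4, N 3, O 2, S 2, halogen 1):
  atom 1: C, bond orders sum to 1 (valence 4) → 3 H
  atom 2: C, bond orders sum to 3 (valence 4) → 1 H
  atom 3: C, bond orders sum to 4 (valence 4) → 0 H
  atom 4: O, bond orders sum to 1 (valence 2) → 1 H
  atom 5: O, bond orders sum to 2 (valence 2) → 0 H
  atom 6: C, bond orders sum to 2 (valence 4) → 2 H
  atom 7: C, bond orders sum to 2 (valence 4) → 2 H
  atom 8: C, bond orders sum to 3 (valence 4) → 1 H
  atom 9: Br (halogen, monovalent) → 0 H
  atom 10: C, bond orders sum to 2 (valence 4) → 2 H
  atom 11: C, bond orders sum to 2 (valence 4) → 2 H
  atom 12: C, bond orders sum to 2 (valence 4) → 2 H
  atom 13: C, bond orders sum to 2 (valence 4) → 2 H
  atom 14: C, bond orders sum to 4 (valence 4) → 0 H
  atom 15: C, bond orders sum to 2 (valence 4) → 2 H
  atom 16: C, bond orders sum to 4 (valence 4) → 0 H
  atom 17: O, bond orders sum to 1 (valence 2) → 1 H
  atom 18: O, bond orders sum to 2 (valence 2) → 0 H
Totals → C:13, H:21, Br:1, O:4.
In Hill order: C13H21BrO4.

C13H21BrO4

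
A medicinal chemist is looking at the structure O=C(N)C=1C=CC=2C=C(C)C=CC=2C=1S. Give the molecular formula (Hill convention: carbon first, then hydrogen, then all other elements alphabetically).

Walk through each heavy atom and fill implicit hydrogens from standard valence (C 4, N 3, O 2, S 2, halogen 1):
  atom 1: O, bond orders sum to 2 (valence 2) → 0 H
  atom 2: C, bond orders sum to 4 (valence 4) → 0 H
  atom 3: N, bond orders sum to 1 (valence 3) → 2 H
  atom 4: C, bond orders sum to 4 (valence 4) → 0 H
  atom 5: C, bond orders sum to 3 (valence 4) → 1 H
  atom 6: C, bond orders sum to 3 (valence 4) → 1 H
  atom 7: C, bond orders sum to 4 (valence 4) → 0 H
  atom 8: C, bond orders sum to 3 (valence 4) → 1 H
  atom 9: C, bond orders sum to 4 (valence 4) → 0 H
  atom 10: C, bond orders sum to 1 (valence 4) → 3 H
  atom 11: C, bond orders sum to 3 (valence 4) → 1 H
  atom 12: C, bond orders sum to 3 (valence 4) → 1 H
  atom 13: C, bond orders sum to 4 (valence 4) → 0 H
  atom 14: C, bond orders sum to 4 (valence 4) → 0 H
  atom 15: S, bond orders sum to 1 (valence 2) → 1 H
Totals → C:12, H:11, N:1, O:1, S:1.

C12H11NOS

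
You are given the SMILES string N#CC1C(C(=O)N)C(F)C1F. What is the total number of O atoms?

Scan the SMILES for O atoms (remember two-letter symbols like Cl and Br are single atoms).
Oxygen count: 1.

1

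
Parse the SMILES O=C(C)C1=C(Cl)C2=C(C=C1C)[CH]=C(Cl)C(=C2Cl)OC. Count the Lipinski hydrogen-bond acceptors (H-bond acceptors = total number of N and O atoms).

N atoms: 0; O atoms: 2.
Lipinski HBA = 0 + 2 = 2.

2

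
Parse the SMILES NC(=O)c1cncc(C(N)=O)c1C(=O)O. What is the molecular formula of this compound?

C8H7N3O4

Walk through each heavy atom and fill implicit hydrogens from standard valence (C 4, N 3, O 2, S 2, halogen 1); for lowercase aromatic atoms, an aromatic c carries 1 H when it has two neighbours and 0 H with three, and aromatic n carries 0 H:
  atom 1: N, bond orders sum to 1 (valence 3) → 2 H
  atom 2: C, bond orders sum to 4 (valence 4) → 0 H
  atom 3: O, bond orders sum to 2 (valence 2) → 0 H
  atom 4: aromatic c, 3 neighbours → 0 H
  atom 5: aromatic c, 2 neighbours → 1 H
  atom 6: aromatic n, 2 neighbours → 0 H
  atom 7: aromatic c, 2 neighbours → 1 H
  atom 8: aromatic c, 3 neighbours → 0 H
  atom 9: C, bond orders sum to 4 (valence 4) → 0 H
  atom 10: N, bond orders sum to 1 (valence 3) → 2 H
  atom 11: O, bond orders sum to 2 (valence 2) → 0 H
  atom 12: aromatic c, 3 neighbours → 0 H
  atom 13: C, bond orders sum to 4 (valence 4) → 0 H
  atom 14: O, bond orders sum to 2 (valence 2) → 0 H
  atom 15: O, bond orders sum to 1 (valence 2) → 1 H
Totals → C:8, H:7, N:3, O:4.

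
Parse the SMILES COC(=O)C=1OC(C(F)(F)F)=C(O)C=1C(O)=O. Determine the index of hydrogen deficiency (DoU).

Molecular formula: C8H5F3O6.
DoU = (2C + 2 + N − H − X) / 2, where X is the halogen count and O/S are ignored.
    = (2·8 + 2 + 0 − 5 − 3) / 2 = 10 / 2 = 5.

5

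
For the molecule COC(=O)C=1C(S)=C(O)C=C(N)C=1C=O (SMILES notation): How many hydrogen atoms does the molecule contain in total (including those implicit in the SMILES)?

9

Walk through each heavy atom and fill implicit hydrogens from standard valence (C 4, N 3, O 2, S 2, halogen 1):
  atom 1: C, bond orders sum to 1 (valence 4) → 3 H
  atom 2: O, bond orders sum to 2 (valence 2) → 0 H
  atom 3: C, bond orders sum to 4 (valence 4) → 0 H
  atom 4: O, bond orders sum to 2 (valence 2) → 0 H
  atom 5: C, bond orders sum to 4 (valence 4) → 0 H
  atom 6: C, bond orders sum to 4 (valence 4) → 0 H
  atom 7: S, bond orders sum to 1 (valence 2) → 1 H
  atom 8: C, bond orders sum to 4 (valence 4) → 0 H
  atom 9: O, bond orders sum to 1 (valence 2) → 1 H
  atom 10: C, bond orders sum to 3 (valence 4) → 1 H
  atom 11: C, bond orders sum to 4 (valence 4) → 0 H
  atom 12: N, bond orders sum to 1 (valence 3) → 2 H
  atom 13: C, bond orders sum to 4 (valence 4) → 0 H
  atom 14: C, bond orders sum to 3 (valence 4) → 1 H
  atom 15: O, bond orders sum to 2 (valence 2) → 0 H
Total hydrogens: 9.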